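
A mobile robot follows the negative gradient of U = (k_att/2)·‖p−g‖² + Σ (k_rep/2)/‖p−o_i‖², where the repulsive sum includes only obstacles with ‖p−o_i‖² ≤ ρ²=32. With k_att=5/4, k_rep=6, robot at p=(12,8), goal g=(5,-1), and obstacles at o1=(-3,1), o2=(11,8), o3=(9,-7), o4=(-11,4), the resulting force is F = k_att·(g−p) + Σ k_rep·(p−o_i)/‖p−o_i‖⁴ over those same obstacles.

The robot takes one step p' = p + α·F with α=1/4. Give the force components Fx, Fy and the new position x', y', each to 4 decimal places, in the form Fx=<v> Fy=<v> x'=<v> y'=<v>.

F_att = 5/4·(g−p) = 5/4·(-7,-9) = (-8.7500,-11.2500)
o1: d²=274 > ρ²=32 → inactive
o2: d²=1 ≤ ρ²=32; F_rep = 6·(1,0)/1² = (6.0000,0.0000)
o3: d²=234 > ρ²=32 → inactive
o4: d²=545 > ρ²=32 → inactive
F = F_att + ΣF_rep = (-2.7500,-11.2500)
p' = p + 1/4·F = (11.3125,5.1875)

Fx=-2.7500 Fy=-11.2500 x'=11.3125 y'=5.1875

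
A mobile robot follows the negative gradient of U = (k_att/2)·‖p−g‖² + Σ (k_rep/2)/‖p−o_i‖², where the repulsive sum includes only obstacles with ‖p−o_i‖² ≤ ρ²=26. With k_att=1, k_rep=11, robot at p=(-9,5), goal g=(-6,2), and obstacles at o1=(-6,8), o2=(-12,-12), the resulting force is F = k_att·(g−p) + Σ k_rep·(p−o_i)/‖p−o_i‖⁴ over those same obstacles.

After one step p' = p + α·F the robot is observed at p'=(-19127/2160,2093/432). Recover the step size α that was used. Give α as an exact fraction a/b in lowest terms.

F_att = 1·(g−p) = 1·(3,-3) = (3.0000,-3.0000)
o1: d²=18 ≤ ρ²=26; F_rep = 11·(-3,-3)/18² = (-0.1019,-0.1019)
o2: d²=298 > ρ²=26 → inactive
F = F_att + ΣF_rep = (2.8981,-3.1019)
Δp = p'−p = (0.1449,-0.1551); α = Δx/Fx = (313/2160) / (313/108) = 1/20
check: Δy/Fy = (-67/432) / (-335/108) = 1/20 ✓

α = 1/20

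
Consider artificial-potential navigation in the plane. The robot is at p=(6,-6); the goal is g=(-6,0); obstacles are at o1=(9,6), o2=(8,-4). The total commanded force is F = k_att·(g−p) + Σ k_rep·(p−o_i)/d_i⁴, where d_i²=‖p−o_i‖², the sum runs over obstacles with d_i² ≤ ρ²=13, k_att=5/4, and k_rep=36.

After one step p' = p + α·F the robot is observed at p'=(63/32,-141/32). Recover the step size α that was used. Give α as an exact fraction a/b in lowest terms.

α = 1/4

F_att = 5/4·(g−p) = 5/4·(-12,6) = (-15.0000,7.5000)
o1: d²=153 > ρ²=13 → inactive
o2: d²=8 ≤ ρ²=13; F_rep = 36·(-2,-2)/8² = (-1.1250,-1.1250)
F = F_att + ΣF_rep = (-16.1250,6.3750)
Δp = p'−p = (-4.0312,1.5938); α = Δx/Fx = (-129/32) / (-129/8) = 1/4
check: Δy/Fy = (51/32) / (51/8) = 1/4 ✓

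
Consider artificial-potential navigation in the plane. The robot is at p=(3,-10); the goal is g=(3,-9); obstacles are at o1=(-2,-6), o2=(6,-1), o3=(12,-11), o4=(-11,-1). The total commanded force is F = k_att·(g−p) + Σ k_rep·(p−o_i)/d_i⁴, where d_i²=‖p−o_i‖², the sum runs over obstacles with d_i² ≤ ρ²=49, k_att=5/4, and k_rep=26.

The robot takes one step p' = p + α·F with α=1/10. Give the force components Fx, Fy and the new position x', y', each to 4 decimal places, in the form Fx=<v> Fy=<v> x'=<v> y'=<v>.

F_att = 5/4·(g−p) = 5/4·(0,1) = (0.0000,1.2500)
o1: d²=41 ≤ ρ²=49; F_rep = 26·(5,-4)/41² = (0.0773,-0.0619)
o2: d²=90 > ρ²=49 → inactive
o3: d²=82 > ρ²=49 → inactive
o4: d²=277 > ρ²=49 → inactive
F = F_att + ΣF_rep = (0.0773,1.1881)
p' = p + 1/10·F = (3.0077,-9.8812)

Fx=0.0773 Fy=1.1881 x'=3.0077 y'=-9.8812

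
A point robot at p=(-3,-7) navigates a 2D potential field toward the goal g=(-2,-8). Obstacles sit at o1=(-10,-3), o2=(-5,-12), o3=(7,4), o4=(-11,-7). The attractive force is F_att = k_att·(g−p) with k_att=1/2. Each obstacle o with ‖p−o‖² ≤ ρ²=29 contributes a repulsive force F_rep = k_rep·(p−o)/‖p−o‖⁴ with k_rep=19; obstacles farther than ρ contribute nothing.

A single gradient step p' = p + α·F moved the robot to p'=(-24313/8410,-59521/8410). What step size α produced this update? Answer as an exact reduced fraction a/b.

F_att = 1/2·(g−p) = 1/2·(1,-1) = (0.5000,-0.5000)
o1: d²=65 > ρ²=29 → inactive
o2: d²=29 ≤ ρ²=29; F_rep = 19·(2,5)/29² = (0.0452,0.1130)
o3: d²=221 > ρ²=29 → inactive
o4: d²=64 > ρ²=29 → inactive
F = F_att + ΣF_rep = (0.5452,-0.3870)
Δp = p'−p = (0.1090,-0.0774); α = Δx/Fx = (917/8410) / (917/1682) = 1/5
check: Δy/Fy = (-651/8410) / (-651/1682) = 1/5 ✓

α = 1/5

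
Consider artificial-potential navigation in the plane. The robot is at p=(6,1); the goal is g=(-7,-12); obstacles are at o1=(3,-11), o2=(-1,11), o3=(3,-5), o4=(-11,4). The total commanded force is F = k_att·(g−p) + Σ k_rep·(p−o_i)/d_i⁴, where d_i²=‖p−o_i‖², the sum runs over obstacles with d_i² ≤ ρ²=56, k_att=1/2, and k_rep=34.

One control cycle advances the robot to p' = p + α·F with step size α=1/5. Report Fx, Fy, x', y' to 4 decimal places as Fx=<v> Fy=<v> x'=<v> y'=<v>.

Fx=-6.4496 Fy=-6.3993 x'=4.7101 y'=-0.2799

F_att = 1/2·(g−p) = 1/2·(-13,-13) = (-6.5000,-6.5000)
o1: d²=153 > ρ²=56 → inactive
o2: d²=149 > ρ²=56 → inactive
o3: d²=45 ≤ ρ²=56; F_rep = 34·(3,6)/45² = (0.0504,0.1007)
o4: d²=298 > ρ²=56 → inactive
F = F_att + ΣF_rep = (-6.4496,-6.3993)
p' = p + 1/5·F = (4.7101,-0.2799)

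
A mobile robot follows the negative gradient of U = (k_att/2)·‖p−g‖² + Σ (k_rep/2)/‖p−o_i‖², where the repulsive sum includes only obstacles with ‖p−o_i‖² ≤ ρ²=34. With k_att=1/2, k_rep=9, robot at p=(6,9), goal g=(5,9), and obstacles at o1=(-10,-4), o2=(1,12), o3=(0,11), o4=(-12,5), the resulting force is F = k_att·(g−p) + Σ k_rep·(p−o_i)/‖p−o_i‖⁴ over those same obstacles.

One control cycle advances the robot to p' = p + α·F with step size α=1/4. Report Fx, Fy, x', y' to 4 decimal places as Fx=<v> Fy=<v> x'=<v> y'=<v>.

Fx=-0.4611 Fy=-0.0234 x'=5.8847 y'=8.9942

F_att = 1/2·(g−p) = 1/2·(-1,0) = (-0.5000,0.0000)
o1: d²=425 > ρ²=34 → inactive
o2: d²=34 ≤ ρ²=34; F_rep = 9·(5,-3)/34² = (0.0389,-0.0234)
o3: d²=40 > ρ²=34 → inactive
o4: d²=340 > ρ²=34 → inactive
F = F_att + ΣF_rep = (-0.4611,-0.0234)
p' = p + 1/4·F = (5.8847,8.9942)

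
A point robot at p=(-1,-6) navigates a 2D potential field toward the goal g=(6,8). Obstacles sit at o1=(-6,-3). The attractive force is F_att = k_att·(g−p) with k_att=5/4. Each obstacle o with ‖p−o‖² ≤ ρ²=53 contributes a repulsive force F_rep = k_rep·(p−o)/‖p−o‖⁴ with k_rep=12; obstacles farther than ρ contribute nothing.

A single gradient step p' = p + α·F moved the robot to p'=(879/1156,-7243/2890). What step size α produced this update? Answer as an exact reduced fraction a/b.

α = 1/5

F_att = 5/4·(g−p) = 5/4·(7,14) = (8.7500,17.5000)
o1: d²=34 ≤ ρ²=53; F_rep = 12·(5,-3)/34² = (0.0519,-0.0311)
F = F_att + ΣF_rep = (8.8019,17.4689)
Δp = p'−p = (1.7604,3.4938); α = Δx/Fx = (2035/1156) / (10175/1156) = 1/5
check: Δy/Fy = (10097/2890) / (10097/578) = 1/5 ✓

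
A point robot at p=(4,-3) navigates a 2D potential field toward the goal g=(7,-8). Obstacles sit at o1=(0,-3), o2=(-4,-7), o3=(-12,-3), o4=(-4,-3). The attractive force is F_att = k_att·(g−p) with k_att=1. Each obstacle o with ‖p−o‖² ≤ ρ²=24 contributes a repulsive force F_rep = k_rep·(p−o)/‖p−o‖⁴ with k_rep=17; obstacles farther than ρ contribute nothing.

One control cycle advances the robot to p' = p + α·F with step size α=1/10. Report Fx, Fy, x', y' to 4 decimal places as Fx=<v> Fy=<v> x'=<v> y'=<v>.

Fx=3.2656 Fy=-5.0000 x'=4.3266 y'=-3.5000

F_att = 1·(g−p) = 1·(3,-5) = (3.0000,-5.0000)
o1: d²=16 ≤ ρ²=24; F_rep = 17·(4,0)/16² = (0.2656,0.0000)
o2: d²=80 > ρ²=24 → inactive
o3: d²=256 > ρ²=24 → inactive
o4: d²=64 > ρ²=24 → inactive
F = F_att + ΣF_rep = (3.2656,-5.0000)
p' = p + 1/10·F = (4.3266,-3.5000)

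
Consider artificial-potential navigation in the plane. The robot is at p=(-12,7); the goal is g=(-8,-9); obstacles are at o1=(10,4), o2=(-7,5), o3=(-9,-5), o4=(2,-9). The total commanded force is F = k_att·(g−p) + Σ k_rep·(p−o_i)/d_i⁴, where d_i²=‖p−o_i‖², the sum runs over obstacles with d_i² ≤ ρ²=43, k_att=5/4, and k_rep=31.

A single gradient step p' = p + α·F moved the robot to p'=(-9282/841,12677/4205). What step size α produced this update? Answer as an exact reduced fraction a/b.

F_att = 5/4·(g−p) = 5/4·(4,-16) = (5.0000,-20.0000)
o1: d²=493 > ρ²=43 → inactive
o2: d²=29 ≤ ρ²=43; F_rep = 31·(-5,2)/29² = (-0.1843,0.0737)
o3: d²=153 > ρ²=43 → inactive
o4: d²=452 > ρ²=43 → inactive
F = F_att + ΣF_rep = (4.8157,-19.9263)
Δp = p'−p = (0.9631,-3.9853); α = Δx/Fx = (810/841) / (4050/841) = 1/5
check: Δy/Fy = (-16758/4205) / (-16758/841) = 1/5 ✓

α = 1/5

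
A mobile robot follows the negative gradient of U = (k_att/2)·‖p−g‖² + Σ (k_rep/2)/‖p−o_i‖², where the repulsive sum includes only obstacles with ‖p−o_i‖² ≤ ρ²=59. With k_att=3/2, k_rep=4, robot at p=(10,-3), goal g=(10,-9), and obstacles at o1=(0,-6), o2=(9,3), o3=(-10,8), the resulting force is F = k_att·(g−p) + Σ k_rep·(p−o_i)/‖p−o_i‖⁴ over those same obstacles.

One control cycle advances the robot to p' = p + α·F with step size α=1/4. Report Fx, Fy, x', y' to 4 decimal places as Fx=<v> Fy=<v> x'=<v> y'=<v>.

F_att = 3/2·(g−p) = 3/2·(0,-6) = (0.0000,-9.0000)
o1: d²=109 > ρ²=59 → inactive
o2: d²=37 ≤ ρ²=59; F_rep = 4·(1,-6)/37² = (0.0029,-0.0175)
o3: d²=521 > ρ²=59 → inactive
F = F_att + ΣF_rep = (0.0029,-9.0175)
p' = p + 1/4·F = (10.0007,-5.2544)

Fx=0.0029 Fy=-9.0175 x'=10.0007 y'=-5.2544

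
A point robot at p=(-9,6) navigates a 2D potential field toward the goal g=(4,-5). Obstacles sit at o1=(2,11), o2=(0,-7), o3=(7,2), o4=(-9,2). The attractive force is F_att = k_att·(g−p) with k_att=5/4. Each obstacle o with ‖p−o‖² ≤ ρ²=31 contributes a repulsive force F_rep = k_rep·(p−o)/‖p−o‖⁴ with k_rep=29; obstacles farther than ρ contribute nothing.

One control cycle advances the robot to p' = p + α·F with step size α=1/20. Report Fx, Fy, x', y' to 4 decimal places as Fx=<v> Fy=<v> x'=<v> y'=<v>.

Fx=16.2500 Fy=-13.2969 x'=-8.1875 y'=5.3352

F_att = 5/4·(g−p) = 5/4·(13,-11) = (16.2500,-13.7500)
o1: d²=146 > ρ²=31 → inactive
o2: d²=250 > ρ²=31 → inactive
o3: d²=272 > ρ²=31 → inactive
o4: d²=16 ≤ ρ²=31; F_rep = 29·(0,4)/16² = (0.0000,0.4531)
F = F_att + ΣF_rep = (16.2500,-13.2969)
p' = p + 1/20·F = (-8.1875,5.3352)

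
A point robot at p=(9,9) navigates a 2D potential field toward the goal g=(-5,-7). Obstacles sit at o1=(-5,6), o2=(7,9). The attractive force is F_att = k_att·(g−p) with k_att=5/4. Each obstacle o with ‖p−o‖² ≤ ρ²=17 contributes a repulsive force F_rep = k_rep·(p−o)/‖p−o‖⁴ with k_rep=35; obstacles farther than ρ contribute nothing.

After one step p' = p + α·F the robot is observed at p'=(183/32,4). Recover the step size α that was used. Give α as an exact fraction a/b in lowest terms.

F_att = 5/4·(g−p) = 5/4·(-14,-16) = (-17.5000,-20.0000)
o1: d²=205 > ρ²=17 → inactive
o2: d²=4 ≤ ρ²=17; F_rep = 35·(2,0)/4² = (4.3750,0.0000)
F = F_att + ΣF_rep = (-13.1250,-20.0000)
Δp = p'−p = (-3.2812,-5.0000); α = Δx/Fx = (-105/32) / (-105/8) = 1/4
check: Δy/Fy = (-5) / (-20) = 1/4 ✓

α = 1/4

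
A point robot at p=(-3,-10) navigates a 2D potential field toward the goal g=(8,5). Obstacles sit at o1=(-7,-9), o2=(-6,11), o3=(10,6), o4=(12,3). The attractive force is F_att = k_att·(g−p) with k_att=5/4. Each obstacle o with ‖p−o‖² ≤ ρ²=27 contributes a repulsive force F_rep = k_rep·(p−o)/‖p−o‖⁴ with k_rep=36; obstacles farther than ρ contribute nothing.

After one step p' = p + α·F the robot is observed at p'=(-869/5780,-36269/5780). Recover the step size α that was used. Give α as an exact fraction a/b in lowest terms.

α = 1/5

F_att = 5/4·(g−p) = 5/4·(11,15) = (13.7500,18.7500)
o1: d²=17 ≤ ρ²=27; F_rep = 36·(4,-1)/17² = (0.4983,-0.1246)
o2: d²=450 > ρ²=27 → inactive
o3: d²=425 > ρ²=27 → inactive
o4: d²=394 > ρ²=27 → inactive
F = F_att + ΣF_rep = (14.2483,18.6254)
Δp = p'−p = (2.8497,3.7251); α = Δx/Fx = (16471/5780) / (16471/1156) = 1/5
check: Δy/Fy = (21531/5780) / (21531/1156) = 1/5 ✓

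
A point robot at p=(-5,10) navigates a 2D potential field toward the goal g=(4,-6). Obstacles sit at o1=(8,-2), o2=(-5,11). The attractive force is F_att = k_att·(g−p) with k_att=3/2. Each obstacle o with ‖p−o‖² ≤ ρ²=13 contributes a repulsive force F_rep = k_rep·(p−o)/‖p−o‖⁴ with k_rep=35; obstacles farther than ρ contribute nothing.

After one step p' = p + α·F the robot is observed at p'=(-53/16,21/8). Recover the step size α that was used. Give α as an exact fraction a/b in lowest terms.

F_att = 3/2·(g−p) = 3/2·(9,-16) = (13.5000,-24.0000)
o1: d²=313 > ρ²=13 → inactive
o2: d²=1 ≤ ρ²=13; F_rep = 35·(0,-1)/1² = (0.0000,-35.0000)
F = F_att + ΣF_rep = (13.5000,-59.0000)
Δp = p'−p = (1.6875,-7.3750); α = Δx/Fx = (27/16) / (27/2) = 1/8
check: Δy/Fy = (-59/8) / (-59) = 1/8 ✓

α = 1/8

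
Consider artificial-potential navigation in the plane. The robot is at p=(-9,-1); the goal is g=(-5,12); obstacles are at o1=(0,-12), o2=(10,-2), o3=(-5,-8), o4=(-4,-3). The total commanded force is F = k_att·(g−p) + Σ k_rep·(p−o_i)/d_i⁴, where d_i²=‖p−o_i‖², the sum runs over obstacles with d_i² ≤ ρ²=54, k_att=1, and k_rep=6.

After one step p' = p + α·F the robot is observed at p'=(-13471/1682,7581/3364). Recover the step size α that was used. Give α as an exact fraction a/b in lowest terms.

α = 1/4

F_att = 1·(g−p) = 1·(4,13) = (4.0000,13.0000)
o1: d²=202 > ρ²=54 → inactive
o2: d²=362 > ρ²=54 → inactive
o3: d²=65 > ρ²=54 → inactive
o4: d²=29 ≤ ρ²=54; F_rep = 6·(-5,2)/29² = (-0.0357,0.0143)
F = F_att + ΣF_rep = (3.9643,13.0143)
Δp = p'−p = (0.9911,3.2536); α = Δx/Fx = (1667/1682) / (3334/841) = 1/4
check: Δy/Fy = (10945/3364) / (10945/841) = 1/4 ✓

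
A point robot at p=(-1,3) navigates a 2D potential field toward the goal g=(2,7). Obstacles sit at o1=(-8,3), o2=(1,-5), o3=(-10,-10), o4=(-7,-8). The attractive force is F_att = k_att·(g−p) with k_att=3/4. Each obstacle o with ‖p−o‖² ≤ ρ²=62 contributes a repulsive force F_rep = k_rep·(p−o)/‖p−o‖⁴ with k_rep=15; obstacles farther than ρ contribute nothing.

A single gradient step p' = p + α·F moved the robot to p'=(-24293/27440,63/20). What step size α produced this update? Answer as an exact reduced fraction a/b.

α = 1/20

F_att = 3/4·(g−p) = 3/4·(3,4) = (2.2500,3.0000)
o1: d²=49 ≤ ρ²=62; F_rep = 15·(7,0)/49² = (0.0437,0.0000)
o2: d²=68 > ρ²=62 → inactive
o3: d²=250 > ρ²=62 → inactive
o4: d²=157 > ρ²=62 → inactive
F = F_att + ΣF_rep = (2.2937,3.0000)
Δp = p'−p = (0.1147,0.1500); α = Δx/Fx = (3147/27440) / (3147/1372) = 1/20
check: Δy/Fy = (3/20) / (3) = 1/20 ✓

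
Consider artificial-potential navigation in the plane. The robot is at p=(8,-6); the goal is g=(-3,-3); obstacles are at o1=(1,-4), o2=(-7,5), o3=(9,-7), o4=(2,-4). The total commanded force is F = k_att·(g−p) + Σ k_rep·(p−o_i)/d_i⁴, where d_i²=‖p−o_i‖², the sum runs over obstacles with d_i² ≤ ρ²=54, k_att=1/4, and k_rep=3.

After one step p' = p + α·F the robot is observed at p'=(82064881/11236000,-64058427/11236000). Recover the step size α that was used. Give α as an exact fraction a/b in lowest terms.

α = 1/5

F_att = 1/4·(g−p) = 1/4·(-11,3) = (-2.7500,0.7500)
o1: d²=53 ≤ ρ²=54; F_rep = 3·(7,-2)/53² = (0.0075,-0.0021)
o2: d²=346 > ρ²=54 → inactive
o3: d²=2 ≤ ρ²=54; F_rep = 3·(-1,1)/2² = (-0.7500,0.7500)
o4: d²=40 ≤ ρ²=54; F_rep = 3·(6,-2)/40² = (0.0112,-0.0037)
F = F_att + ΣF_rep = (-3.4813,1.4941)
Δp = p'−p = (-0.6963,0.2988); α = Δx/Fx = (-7823119/11236000) / (-7823119/2247200) = 1/5
check: Δy/Fy = (3357573/11236000) / (3357573/2247200) = 1/5 ✓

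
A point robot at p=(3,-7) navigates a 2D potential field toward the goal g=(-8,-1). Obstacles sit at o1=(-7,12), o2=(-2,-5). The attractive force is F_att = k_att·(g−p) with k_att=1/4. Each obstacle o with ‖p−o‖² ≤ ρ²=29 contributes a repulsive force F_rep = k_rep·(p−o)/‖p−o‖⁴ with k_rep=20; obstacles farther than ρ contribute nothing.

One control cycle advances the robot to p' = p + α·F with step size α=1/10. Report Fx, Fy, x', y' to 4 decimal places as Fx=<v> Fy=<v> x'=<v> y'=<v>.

Fx=-2.6311 Fy=1.4524 x'=2.7369 y'=-6.8548

F_att = 1/4·(g−p) = 1/4·(-11,6) = (-2.7500,1.5000)
o1: d²=461 > ρ²=29 → inactive
o2: d²=29 ≤ ρ²=29; F_rep = 20·(5,-2)/29² = (0.1189,-0.0476)
F = F_att + ΣF_rep = (-2.6311,1.4524)
p' = p + 1/10·F = (2.7369,-6.8548)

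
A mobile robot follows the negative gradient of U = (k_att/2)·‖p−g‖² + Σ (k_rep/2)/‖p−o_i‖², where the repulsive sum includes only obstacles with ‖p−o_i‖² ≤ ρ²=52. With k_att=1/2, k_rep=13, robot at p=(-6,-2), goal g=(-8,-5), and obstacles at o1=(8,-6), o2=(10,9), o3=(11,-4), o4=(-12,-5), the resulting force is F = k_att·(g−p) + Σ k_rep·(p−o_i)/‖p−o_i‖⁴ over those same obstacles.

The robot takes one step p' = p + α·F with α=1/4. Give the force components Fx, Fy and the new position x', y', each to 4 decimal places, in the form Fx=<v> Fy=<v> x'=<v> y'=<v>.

Fx=-0.9615 Fy=-1.4807 x'=-6.2404 y'=-2.3702

F_att = 1/2·(g−p) = 1/2·(-2,-3) = (-1.0000,-1.5000)
o1: d²=212 > ρ²=52 → inactive
o2: d²=377 > ρ²=52 → inactive
o3: d²=293 > ρ²=52 → inactive
o4: d²=45 ≤ ρ²=52; F_rep = 13·(6,3)/45² = (0.0385,0.0193)
F = F_att + ΣF_rep = (-0.9615,-1.4807)
p' = p + 1/4·F = (-6.2404,-2.3702)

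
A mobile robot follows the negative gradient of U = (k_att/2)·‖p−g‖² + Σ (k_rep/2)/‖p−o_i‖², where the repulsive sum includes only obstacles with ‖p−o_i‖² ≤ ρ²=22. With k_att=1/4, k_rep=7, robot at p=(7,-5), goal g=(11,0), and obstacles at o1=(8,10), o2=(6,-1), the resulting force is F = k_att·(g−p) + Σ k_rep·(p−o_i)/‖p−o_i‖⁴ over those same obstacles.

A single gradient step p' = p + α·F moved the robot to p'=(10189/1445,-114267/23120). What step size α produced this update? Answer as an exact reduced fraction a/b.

α = 1/20

F_att = 1/4·(g−p) = 1/4·(4,5) = (1.0000,1.2500)
o1: d²=226 > ρ²=22 → inactive
o2: d²=17 ≤ ρ²=22; F_rep = 7·(1,-4)/17² = (0.0242,-0.0969)
F = F_att + ΣF_rep = (1.0242,1.1531)
Δp = p'−p = (0.0512,0.0577); α = Δx/Fx = (74/1445) / (296/289) = 1/20
check: Δy/Fy = (1333/23120) / (1333/1156) = 1/20 ✓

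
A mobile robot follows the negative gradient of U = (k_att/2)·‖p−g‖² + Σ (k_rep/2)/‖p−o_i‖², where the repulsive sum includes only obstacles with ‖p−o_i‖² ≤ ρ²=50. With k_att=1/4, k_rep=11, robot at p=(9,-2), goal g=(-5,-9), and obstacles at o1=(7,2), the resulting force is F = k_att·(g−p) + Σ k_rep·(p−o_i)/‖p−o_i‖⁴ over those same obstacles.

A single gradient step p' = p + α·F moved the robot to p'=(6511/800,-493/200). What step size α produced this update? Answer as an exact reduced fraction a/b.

α = 1/4

F_att = 1/4·(g−p) = 1/4·(-14,-7) = (-3.5000,-1.7500)
o1: d²=20 ≤ ρ²=50; F_rep = 11·(2,-4)/20² = (0.0550,-0.1100)
F = F_att + ΣF_rep = (-3.4450,-1.8600)
Δp = p'−p = (-0.8612,-0.4650); α = Δx/Fx = (-689/800) / (-689/200) = 1/4
check: Δy/Fy = (-93/200) / (-93/50) = 1/4 ✓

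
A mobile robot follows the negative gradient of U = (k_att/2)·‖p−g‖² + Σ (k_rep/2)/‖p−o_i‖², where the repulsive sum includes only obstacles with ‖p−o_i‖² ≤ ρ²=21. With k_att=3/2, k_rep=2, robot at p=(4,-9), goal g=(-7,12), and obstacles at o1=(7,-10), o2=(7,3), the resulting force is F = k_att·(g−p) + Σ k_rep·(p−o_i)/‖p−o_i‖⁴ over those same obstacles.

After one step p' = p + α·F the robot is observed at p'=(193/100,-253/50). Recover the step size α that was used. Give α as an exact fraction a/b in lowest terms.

F_att = 3/2·(g−p) = 3/2·(-11,21) = (-16.5000,31.5000)
o1: d²=10 ≤ ρ²=21; F_rep = 2·(-3,1)/10² = (-0.0600,0.0200)
o2: d²=153 > ρ²=21 → inactive
F = F_att + ΣF_rep = (-16.5600,31.5200)
Δp = p'−p = (-2.0700,3.9400); α = Δx/Fx = (-207/100) / (-414/25) = 1/8
check: Δy/Fy = (197/50) / (788/25) = 1/8 ✓

α = 1/8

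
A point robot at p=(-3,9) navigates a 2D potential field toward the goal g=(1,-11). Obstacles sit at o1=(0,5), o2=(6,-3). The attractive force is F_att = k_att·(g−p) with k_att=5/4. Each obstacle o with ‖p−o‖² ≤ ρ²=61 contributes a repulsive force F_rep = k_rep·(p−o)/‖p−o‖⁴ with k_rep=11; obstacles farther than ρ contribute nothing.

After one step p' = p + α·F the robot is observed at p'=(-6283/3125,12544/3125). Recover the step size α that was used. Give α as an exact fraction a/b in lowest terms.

α = 1/5

F_att = 5/4·(g−p) = 5/4·(4,-20) = (5.0000,-25.0000)
o1: d²=25 ≤ ρ²=61; F_rep = 11·(-3,4)/25² = (-0.0528,0.0704)
o2: d²=225 > ρ²=61 → inactive
F = F_att + ΣF_rep = (4.9472,-24.9296)
Δp = p'−p = (0.9894,-4.9859); α = Δx/Fx = (3092/3125) / (3092/625) = 1/5
check: Δy/Fy = (-15581/3125) / (-15581/625) = 1/5 ✓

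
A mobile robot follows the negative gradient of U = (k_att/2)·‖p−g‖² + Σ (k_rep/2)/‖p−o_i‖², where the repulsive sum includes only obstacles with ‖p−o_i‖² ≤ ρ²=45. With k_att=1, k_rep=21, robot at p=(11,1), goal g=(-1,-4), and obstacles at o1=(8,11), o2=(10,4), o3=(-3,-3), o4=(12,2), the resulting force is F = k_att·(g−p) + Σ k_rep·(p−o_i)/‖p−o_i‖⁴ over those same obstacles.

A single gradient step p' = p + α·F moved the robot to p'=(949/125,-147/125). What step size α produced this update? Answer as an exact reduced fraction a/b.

F_att = 1·(g−p) = 1·(-12,-5) = (-12.0000,-5.0000)
o1: d²=109 > ρ²=45 → inactive
o2: d²=10 ≤ ρ²=45; F_rep = 21·(1,-3)/10² = (0.2100,-0.6300)
o3: d²=212 > ρ²=45 → inactive
o4: d²=2 ≤ ρ²=45; F_rep = 21·(-1,-1)/2² = (-5.2500,-5.2500)
F = F_att + ΣF_rep = (-17.0400,-10.8800)
Δp = p'−p = (-3.4080,-2.1760); α = Δx/Fx = (-426/125) / (-426/25) = 1/5
check: Δy/Fy = (-272/125) / (-272/25) = 1/5 ✓

α = 1/5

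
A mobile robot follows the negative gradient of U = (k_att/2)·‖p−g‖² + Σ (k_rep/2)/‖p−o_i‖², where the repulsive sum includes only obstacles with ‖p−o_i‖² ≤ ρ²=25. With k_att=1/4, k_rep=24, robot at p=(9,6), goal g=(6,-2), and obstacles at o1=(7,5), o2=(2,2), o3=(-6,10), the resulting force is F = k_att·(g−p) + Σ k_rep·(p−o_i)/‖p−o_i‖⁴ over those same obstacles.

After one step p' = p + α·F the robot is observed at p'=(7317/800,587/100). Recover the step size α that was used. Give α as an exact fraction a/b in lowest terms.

α = 1/8

F_att = 1/4·(g−p) = 1/4·(-3,-8) = (-0.7500,-2.0000)
o1: d²=5 ≤ ρ²=25; F_rep = 24·(2,1)/5² = (1.9200,0.9600)
o2: d²=65 > ρ²=25 → inactive
o3: d²=241 > ρ²=25 → inactive
F = F_att + ΣF_rep = (1.1700,-1.0400)
Δp = p'−p = (0.1462,-0.1300); α = Δx/Fx = (117/800) / (117/100) = 1/8
check: Δy/Fy = (-13/100) / (-26/25) = 1/8 ✓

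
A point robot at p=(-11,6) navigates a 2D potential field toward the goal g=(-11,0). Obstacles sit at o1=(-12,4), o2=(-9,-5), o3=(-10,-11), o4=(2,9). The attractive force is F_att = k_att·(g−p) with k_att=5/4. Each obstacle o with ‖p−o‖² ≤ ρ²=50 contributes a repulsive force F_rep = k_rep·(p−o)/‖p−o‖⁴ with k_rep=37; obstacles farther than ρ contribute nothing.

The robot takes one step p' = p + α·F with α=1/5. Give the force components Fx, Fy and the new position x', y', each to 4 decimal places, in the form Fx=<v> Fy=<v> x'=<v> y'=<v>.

F_att = 5/4·(g−p) = 5/4·(0,-6) = (0.0000,-7.5000)
o1: d²=5 ≤ ρ²=50; F_rep = 37·(1,2)/5² = (1.4800,2.9600)
o2: d²=125 > ρ²=50 → inactive
o3: d²=290 > ρ²=50 → inactive
o4: d²=178 > ρ²=50 → inactive
F = F_att + ΣF_rep = (1.4800,-4.5400)
p' = p + 1/5·F = (-10.7040,5.0920)

Fx=1.4800 Fy=-4.5400 x'=-10.7040 y'=5.0920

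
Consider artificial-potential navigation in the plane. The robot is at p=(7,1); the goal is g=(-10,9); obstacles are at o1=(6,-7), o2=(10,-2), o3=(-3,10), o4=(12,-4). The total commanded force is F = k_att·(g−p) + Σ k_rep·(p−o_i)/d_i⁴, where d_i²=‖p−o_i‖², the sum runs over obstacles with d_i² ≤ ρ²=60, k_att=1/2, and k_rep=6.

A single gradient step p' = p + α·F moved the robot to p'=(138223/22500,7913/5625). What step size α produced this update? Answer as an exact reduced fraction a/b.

F_att = 1/2·(g−p) = 1/2·(-17,8) = (-8.5000,4.0000)
o1: d²=65 > ρ²=60 → inactive
o2: d²=18 ≤ ρ²=60; F_rep = 6·(-3,3)/18² = (-0.0556,0.0556)
o3: d²=181 > ρ²=60 → inactive
o4: d²=50 ≤ ρ²=60; F_rep = 6·(-5,5)/50² = (-0.0120,0.0120)
F = F_att + ΣF_rep = (-8.5676,4.0676)
Δp = p'−p = (-0.8568,0.4068); α = Δx/Fx = (-19277/22500) / (-19277/2250) = 1/10
check: Δy/Fy = (2288/5625) / (4576/1125) = 1/10 ✓

α = 1/10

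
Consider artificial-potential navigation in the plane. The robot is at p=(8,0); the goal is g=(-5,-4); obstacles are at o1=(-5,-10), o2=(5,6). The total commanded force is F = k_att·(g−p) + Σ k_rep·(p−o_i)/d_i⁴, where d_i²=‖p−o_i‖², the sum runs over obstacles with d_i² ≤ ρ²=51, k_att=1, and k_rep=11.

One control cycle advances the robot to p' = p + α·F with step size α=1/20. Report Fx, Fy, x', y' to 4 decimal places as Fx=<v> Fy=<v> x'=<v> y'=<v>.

F_att = 1·(g−p) = 1·(-13,-4) = (-13.0000,-4.0000)
o1: d²=269 > ρ²=51 → inactive
o2: d²=45 ≤ ρ²=51; F_rep = 11·(3,-6)/45² = (0.0163,-0.0326)
F = F_att + ΣF_rep = (-12.9837,-4.0326)
p' = p + 1/20·F = (7.3508,-0.2016)

Fx=-12.9837 Fy=-4.0326 x'=7.3508 y'=-0.2016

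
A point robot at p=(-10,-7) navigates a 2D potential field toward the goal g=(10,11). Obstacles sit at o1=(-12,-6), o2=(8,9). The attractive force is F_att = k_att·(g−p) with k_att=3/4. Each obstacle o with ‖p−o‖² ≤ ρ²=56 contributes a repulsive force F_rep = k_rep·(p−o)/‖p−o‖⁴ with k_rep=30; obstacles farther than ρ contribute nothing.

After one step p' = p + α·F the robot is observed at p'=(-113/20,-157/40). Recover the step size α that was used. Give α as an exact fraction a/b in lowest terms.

α = 1/4

F_att = 3/4·(g−p) = 3/4·(20,18) = (15.0000,13.5000)
o1: d²=5 ≤ ρ²=56; F_rep = 30·(2,-1)/5² = (2.4000,-1.2000)
o2: d²=580 > ρ²=56 → inactive
F = F_att + ΣF_rep = (17.4000,12.3000)
Δp = p'−p = (4.3500,3.0750); α = Δx/Fx = (87/20) / (87/5) = 1/4
check: Δy/Fy = (123/40) / (123/10) = 1/4 ✓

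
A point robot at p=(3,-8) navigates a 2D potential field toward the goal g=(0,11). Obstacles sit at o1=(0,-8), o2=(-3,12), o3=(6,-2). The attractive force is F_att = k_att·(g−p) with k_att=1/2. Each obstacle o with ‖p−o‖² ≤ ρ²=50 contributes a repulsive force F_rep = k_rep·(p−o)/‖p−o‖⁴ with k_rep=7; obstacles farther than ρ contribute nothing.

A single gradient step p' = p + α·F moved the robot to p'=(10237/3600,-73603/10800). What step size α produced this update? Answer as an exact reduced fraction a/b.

α = 1/8

F_att = 1/2·(g−p) = 1/2·(-3,19) = (-1.5000,9.5000)
o1: d²=9 ≤ ρ²=50; F_rep = 7·(3,0)/9² = (0.2593,0.0000)
o2: d²=436 > ρ²=50 → inactive
o3: d²=45 ≤ ρ²=50; F_rep = 7·(-3,-6)/45² = (-0.0104,-0.0207)
F = F_att + ΣF_rep = (-1.2511,9.4793)
Δp = p'−p = (-0.1564,1.1849); α = Δx/Fx = (-563/3600) / (-563/450) = 1/8
check: Δy/Fy = (12797/10800) / (12797/1350) = 1/8 ✓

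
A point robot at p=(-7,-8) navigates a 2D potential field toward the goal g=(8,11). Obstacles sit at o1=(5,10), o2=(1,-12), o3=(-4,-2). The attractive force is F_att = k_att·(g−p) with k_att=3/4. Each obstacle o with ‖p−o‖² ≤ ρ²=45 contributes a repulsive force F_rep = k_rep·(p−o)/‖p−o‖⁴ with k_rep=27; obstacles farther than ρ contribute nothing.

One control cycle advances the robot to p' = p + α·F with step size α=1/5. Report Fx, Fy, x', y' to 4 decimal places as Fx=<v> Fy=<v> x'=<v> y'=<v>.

F_att = 3/4·(g−p) = 3/4·(15,19) = (11.2500,14.2500)
o1: d²=468 > ρ²=45 → inactive
o2: d²=80 > ρ²=45 → inactive
o3: d²=45 ≤ ρ²=45; F_rep = 27·(-3,-6)/45² = (-0.0400,-0.0800)
F = F_att + ΣF_rep = (11.2100,14.1700)
p' = p + 1/5·F = (-4.7580,-5.1660)

Fx=11.2100 Fy=14.1700 x'=-4.7580 y'=-5.1660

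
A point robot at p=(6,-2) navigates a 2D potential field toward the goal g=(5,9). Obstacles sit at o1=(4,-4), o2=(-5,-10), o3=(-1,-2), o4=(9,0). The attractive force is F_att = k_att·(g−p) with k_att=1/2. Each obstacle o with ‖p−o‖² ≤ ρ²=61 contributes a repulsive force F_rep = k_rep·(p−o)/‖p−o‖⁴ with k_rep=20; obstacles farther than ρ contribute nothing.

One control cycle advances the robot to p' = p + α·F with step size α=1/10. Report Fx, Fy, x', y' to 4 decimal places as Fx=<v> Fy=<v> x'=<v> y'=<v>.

Fx=-0.1717 Fy=5.8883 x'=5.9828 y'=-1.4112

F_att = 1/2·(g−p) = 1/2·(-1,11) = (-0.5000,5.5000)
o1: d²=8 ≤ ρ²=61; F_rep = 20·(2,2)/8² = (0.6250,0.6250)
o2: d²=185 > ρ²=61 → inactive
o3: d²=49 ≤ ρ²=61; F_rep = 20·(7,0)/49² = (0.0583,0.0000)
o4: d²=13 ≤ ρ²=61; F_rep = 20·(-3,-2)/13² = (-0.3550,-0.2367)
F = F_att + ΣF_rep = (-0.1717,5.8883)
p' = p + 1/10·F = (5.9828,-1.4112)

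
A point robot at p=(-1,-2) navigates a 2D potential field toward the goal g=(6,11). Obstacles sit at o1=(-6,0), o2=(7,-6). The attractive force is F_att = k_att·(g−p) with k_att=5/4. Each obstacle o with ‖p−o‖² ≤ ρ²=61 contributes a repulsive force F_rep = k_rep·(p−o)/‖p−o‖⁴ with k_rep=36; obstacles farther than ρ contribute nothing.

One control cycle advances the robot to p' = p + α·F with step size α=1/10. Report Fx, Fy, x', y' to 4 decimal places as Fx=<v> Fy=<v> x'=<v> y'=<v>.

F_att = 5/4·(g−p) = 5/4·(7,13) = (8.7500,16.2500)
o1: d²=29 ≤ ρ²=61; F_rep = 36·(5,-2)/29² = (0.2140,-0.0856)
o2: d²=80 > ρ²=61 → inactive
F = F_att + ΣF_rep = (8.9640,16.1644)
p' = p + 1/10·F = (-0.1036,-0.3836)

Fx=8.9640 Fy=16.1644 x'=-0.1036 y'=-0.3836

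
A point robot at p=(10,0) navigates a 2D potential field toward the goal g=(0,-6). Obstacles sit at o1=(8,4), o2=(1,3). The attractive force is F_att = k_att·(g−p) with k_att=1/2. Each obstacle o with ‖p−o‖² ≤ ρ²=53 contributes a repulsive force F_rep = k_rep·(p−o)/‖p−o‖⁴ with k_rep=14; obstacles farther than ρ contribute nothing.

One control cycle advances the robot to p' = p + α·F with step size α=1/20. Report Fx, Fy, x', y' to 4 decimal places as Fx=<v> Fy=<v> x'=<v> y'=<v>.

Fx=-4.9300 Fy=-3.1400 x'=9.7535 y'=-0.1570

F_att = 1/2·(g−p) = 1/2·(-10,-6) = (-5.0000,-3.0000)
o1: d²=20 ≤ ρ²=53; F_rep = 14·(2,-4)/20² = (0.0700,-0.1400)
o2: d²=90 > ρ²=53 → inactive
F = F_att + ΣF_rep = (-4.9300,-3.1400)
p' = p + 1/20·F = (9.7535,-0.1570)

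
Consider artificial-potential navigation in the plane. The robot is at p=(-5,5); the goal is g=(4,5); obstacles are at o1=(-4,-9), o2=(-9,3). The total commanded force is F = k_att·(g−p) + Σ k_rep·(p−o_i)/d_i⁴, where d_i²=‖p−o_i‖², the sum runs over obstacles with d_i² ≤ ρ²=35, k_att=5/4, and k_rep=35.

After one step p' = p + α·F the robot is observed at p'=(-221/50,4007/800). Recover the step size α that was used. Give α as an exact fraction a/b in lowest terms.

F_att = 5/4·(g−p) = 5/4·(9,0) = (11.2500,0.0000)
o1: d²=197 > ρ²=35 → inactive
o2: d²=20 ≤ ρ²=35; F_rep = 35·(4,2)/20² = (0.3500,0.1750)
F = F_att + ΣF_rep = (11.6000,0.1750)
Δp = p'−p = (0.5800,0.0088); α = Δx/Fx = (29/50) / (58/5) = 1/20
check: Δy/Fy = (7/800) / (7/40) = 1/20 ✓

α = 1/20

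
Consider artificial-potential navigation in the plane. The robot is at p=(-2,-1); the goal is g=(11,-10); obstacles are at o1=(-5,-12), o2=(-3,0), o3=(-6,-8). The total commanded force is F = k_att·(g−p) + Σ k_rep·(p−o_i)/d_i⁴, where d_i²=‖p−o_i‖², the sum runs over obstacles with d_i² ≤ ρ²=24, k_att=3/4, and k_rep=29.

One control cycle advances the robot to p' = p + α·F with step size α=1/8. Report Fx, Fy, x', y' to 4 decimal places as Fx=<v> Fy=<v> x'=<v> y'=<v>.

F_att = 3/4·(g−p) = 3/4·(13,-9) = (9.7500,-6.7500)
o1: d²=130 > ρ²=24 → inactive
o2: d²=2 ≤ ρ²=24; F_rep = 29·(1,-1)/2² = (7.2500,-7.2500)
o3: d²=65 > ρ²=24 → inactive
F = F_att + ΣF_rep = (17.0000,-14.0000)
p' = p + 1/8·F = (0.1250,-2.7500)

Fx=17.0000 Fy=-14.0000 x'=0.1250 y'=-2.7500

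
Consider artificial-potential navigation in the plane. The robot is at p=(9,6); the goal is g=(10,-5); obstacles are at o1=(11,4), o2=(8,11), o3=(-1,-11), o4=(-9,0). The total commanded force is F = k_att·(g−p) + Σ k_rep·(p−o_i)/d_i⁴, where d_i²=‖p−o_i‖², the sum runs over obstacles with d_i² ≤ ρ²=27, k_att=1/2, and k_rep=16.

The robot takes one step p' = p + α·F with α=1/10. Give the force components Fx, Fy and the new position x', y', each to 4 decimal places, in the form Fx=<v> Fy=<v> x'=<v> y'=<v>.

Fx=0.0237 Fy=-5.1183 x'=9.0024 y'=5.4882

F_att = 1/2·(g−p) = 1/2·(1,-11) = (0.5000,-5.5000)
o1: d²=8 ≤ ρ²=27; F_rep = 16·(-2,2)/8² = (-0.5000,0.5000)
o2: d²=26 ≤ ρ²=27; F_rep = 16·(1,-5)/26² = (0.0237,-0.1183)
o3: d²=389 > ρ²=27 → inactive
o4: d²=360 > ρ²=27 → inactive
F = F_att + ΣF_rep = (0.0237,-5.1183)
p' = p + 1/10·F = (9.0024,5.4882)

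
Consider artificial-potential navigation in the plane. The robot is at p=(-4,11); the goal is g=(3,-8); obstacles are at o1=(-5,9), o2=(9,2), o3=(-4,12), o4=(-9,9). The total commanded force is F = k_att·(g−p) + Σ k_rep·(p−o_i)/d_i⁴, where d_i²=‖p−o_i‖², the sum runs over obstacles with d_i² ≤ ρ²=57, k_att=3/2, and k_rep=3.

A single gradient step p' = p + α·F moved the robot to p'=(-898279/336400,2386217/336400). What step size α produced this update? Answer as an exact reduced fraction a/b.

F_att = 3/2·(g−p) = 3/2·(7,-19) = (10.5000,-28.5000)
o1: d²=5 ≤ ρ²=57; F_rep = 3·(1,2)/5² = (0.1200,0.2400)
o2: d²=250 > ρ²=57 → inactive
o3: d²=1 ≤ ρ²=57; F_rep = 3·(0,-1)/1² = (0.0000,-3.0000)
o4: d²=29 ≤ ρ²=57; F_rep = 3·(5,2)/29² = (0.0178,0.0071)
F = F_att + ΣF_rep = (10.6378,-31.2529)
Δp = p'−p = (1.3297,-3.9066); α = Δx/Fx = (447321/336400) / (447321/42050) = 1/8
check: Δy/Fy = (-1314183/336400) / (-1314183/42050) = 1/8 ✓

α = 1/8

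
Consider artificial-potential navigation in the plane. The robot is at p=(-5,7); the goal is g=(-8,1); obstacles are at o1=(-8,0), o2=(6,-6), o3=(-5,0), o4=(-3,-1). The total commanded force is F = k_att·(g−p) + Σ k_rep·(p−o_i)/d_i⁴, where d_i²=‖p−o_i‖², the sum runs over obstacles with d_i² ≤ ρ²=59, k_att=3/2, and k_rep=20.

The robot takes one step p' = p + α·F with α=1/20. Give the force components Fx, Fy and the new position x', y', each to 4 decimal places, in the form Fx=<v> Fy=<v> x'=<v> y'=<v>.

F_att = 3/2·(g−p) = 3/2·(-3,-6) = (-4.5000,-9.0000)
o1: d²=58 ≤ ρ²=59; F_rep = 20·(3,7)/58² = (0.0178,0.0416)
o2: d²=290 > ρ²=59 → inactive
o3: d²=49 ≤ ρ²=59; F_rep = 20·(0,7)/49² = (0.0000,0.0583)
o4: d²=68 > ρ²=59 → inactive
F = F_att + ΣF_rep = (-4.4822,-8.9001)
p' = p + 1/20·F = (-5.2241,6.5550)

Fx=-4.4822 Fy=-8.9001 x'=-5.2241 y'=6.5550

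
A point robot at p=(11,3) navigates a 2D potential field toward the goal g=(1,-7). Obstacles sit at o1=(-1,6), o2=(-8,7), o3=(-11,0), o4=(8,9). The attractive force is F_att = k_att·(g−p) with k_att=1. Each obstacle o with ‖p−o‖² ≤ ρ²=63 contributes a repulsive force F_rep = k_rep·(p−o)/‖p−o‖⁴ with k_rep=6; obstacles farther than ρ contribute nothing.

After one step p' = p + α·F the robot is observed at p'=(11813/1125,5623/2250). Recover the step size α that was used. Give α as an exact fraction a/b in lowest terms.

α = 1/20

F_att = 1·(g−p) = 1·(-10,-10) = (-10.0000,-10.0000)
o1: d²=153 > ρ²=63 → inactive
o2: d²=377 > ρ²=63 → inactive
o3: d²=493 > ρ²=63 → inactive
o4: d²=45 ≤ ρ²=63; F_rep = 6·(3,-6)/45² = (0.0089,-0.0178)
F = F_att + ΣF_rep = (-9.9911,-10.0178)
Δp = p'−p = (-0.4996,-0.5009); α = Δx/Fx = (-562/1125) / (-2248/225) = 1/20
check: Δy/Fy = (-1127/2250) / (-2254/225) = 1/20 ✓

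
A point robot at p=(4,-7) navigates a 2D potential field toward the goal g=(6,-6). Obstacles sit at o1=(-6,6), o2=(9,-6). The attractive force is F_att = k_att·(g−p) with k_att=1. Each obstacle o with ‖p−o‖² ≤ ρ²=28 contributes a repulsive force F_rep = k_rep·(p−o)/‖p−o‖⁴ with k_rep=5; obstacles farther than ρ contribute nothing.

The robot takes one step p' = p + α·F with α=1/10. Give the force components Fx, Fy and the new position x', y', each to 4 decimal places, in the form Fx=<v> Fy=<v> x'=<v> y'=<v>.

F_att = 1·(g−p) = 1·(2,1) = (2.0000,1.0000)
o1: d²=269 > ρ²=28 → inactive
o2: d²=26 ≤ ρ²=28; F_rep = 5·(-5,-1)/26² = (-0.0370,-0.0074)
F = F_att + ΣF_rep = (1.9630,0.9926)
p' = p + 1/10·F = (4.1963,-6.9007)

Fx=1.9630 Fy=0.9926 x'=4.1963 y'=-6.9007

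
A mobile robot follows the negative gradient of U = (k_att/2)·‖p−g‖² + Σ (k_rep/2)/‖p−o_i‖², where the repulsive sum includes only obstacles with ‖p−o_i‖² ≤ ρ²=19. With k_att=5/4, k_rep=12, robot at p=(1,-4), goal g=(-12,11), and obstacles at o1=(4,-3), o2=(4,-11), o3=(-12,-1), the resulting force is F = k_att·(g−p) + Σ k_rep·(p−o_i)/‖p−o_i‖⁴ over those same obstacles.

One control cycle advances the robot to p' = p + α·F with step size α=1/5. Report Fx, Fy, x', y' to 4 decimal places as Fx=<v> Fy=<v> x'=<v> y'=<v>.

F_att = 5/4·(g−p) = 5/4·(-13,15) = (-16.2500,18.7500)
o1: d²=10 ≤ ρ²=19; F_rep = 12·(-3,-1)/10² = (-0.3600,-0.1200)
o2: d²=58 > ρ²=19 → inactive
o3: d²=178 > ρ²=19 → inactive
F = F_att + ΣF_rep = (-16.6100,18.6300)
p' = p + 1/5·F = (-2.3220,-0.2740)

Fx=-16.6100 Fy=18.6300 x'=-2.3220 y'=-0.2740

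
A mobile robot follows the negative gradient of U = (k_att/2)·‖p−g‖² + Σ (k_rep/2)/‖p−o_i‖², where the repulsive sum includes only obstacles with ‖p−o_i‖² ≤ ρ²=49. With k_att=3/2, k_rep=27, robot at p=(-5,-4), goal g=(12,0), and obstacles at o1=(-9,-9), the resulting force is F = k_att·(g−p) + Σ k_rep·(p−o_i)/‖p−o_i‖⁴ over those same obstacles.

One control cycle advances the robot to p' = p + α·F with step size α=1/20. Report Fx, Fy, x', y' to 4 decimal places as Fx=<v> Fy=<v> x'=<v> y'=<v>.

F_att = 3/2·(g−p) = 3/2·(17,4) = (25.5000,6.0000)
o1: d²=41 ≤ ρ²=49; F_rep = 27·(4,5)/41² = (0.0642,0.0803)
F = F_att + ΣF_rep = (25.5642,6.0803)
p' = p + 1/20·F = (-3.7218,-3.6960)

Fx=25.5642 Fy=6.0803 x'=-3.7218 y'=-3.6960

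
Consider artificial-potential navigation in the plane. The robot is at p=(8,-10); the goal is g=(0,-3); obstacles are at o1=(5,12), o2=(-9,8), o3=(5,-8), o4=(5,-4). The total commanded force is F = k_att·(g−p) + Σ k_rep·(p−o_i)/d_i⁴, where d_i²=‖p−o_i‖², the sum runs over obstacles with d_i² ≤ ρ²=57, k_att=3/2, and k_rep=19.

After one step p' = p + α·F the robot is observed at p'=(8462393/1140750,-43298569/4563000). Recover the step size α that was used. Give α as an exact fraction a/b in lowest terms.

F_att = 3/2·(g−p) = 3/2·(-8,7) = (-12.0000,10.5000)
o1: d²=493 > ρ²=57 → inactive
o2: d²=613 > ρ²=57 → inactive
o3: d²=13 ≤ ρ²=57; F_rep = 19·(3,-2)/13² = (0.3373,-0.2249)
o4: d²=45 ≤ ρ²=57; F_rep = 19·(3,-6)/45² = (0.0281,-0.0563)
F = F_att + ΣF_rep = (-11.6346,10.2189)
Δp = p'−p = (-0.5817,0.5109); α = Δx/Fx = (-663607/1140750) / (-1327214/114075) = 1/20
check: Δy/Fy = (2331431/4563000) / (2331431/228150) = 1/20 ✓

α = 1/20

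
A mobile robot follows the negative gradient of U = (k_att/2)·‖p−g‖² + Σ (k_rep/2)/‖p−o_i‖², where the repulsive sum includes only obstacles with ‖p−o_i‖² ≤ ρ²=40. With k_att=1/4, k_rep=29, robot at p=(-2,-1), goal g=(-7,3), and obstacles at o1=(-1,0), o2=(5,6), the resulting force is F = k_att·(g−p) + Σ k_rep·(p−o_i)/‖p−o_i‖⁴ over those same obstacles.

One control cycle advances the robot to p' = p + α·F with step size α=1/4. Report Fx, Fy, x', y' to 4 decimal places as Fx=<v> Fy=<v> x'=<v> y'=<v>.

F_att = 1/4·(g−p) = 1/4·(-5,4) = (-1.2500,1.0000)
o1: d²=2 ≤ ρ²=40; F_rep = 29·(-1,-1)/2² = (-7.2500,-7.2500)
o2: d²=98 > ρ²=40 → inactive
F = F_att + ΣF_rep = (-8.5000,-6.2500)
p' = p + 1/4·F = (-4.1250,-2.5625)

Fx=-8.5000 Fy=-6.2500 x'=-4.1250 y'=-2.5625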